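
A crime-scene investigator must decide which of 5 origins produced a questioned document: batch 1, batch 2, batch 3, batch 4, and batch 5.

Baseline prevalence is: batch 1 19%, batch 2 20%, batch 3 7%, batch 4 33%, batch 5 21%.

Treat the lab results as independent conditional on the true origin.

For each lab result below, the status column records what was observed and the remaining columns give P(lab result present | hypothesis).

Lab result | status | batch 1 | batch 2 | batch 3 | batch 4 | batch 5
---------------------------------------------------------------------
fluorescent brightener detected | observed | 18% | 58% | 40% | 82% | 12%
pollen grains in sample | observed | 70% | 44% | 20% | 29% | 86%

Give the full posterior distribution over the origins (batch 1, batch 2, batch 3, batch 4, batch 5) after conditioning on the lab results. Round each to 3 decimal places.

0.132, 0.282, 0.031, 0.434, 0.120

By Bayes' rule with conditional independence, the unnormalized weight for each hypothesis is prior × ∏ likelihoods:
  batch 1: 0.19 × 0.18 × 0.70 = 0.02394
  batch 2: 0.20 × 0.58 × 0.44 = 0.05104
  batch 3: 0.07 × 0.40 × 0.20 = 0.0056
  batch 4: 0.33 × 0.82 × 0.29 = 0.078474
  batch 5: 0.21 × 0.12 × 0.86 = 0.021672
Marginal likelihood of the evidence = 0.18073.
P(batch 1 | evidence) = 0.02394 / 0.18073 ≈ 0.132
P(batch 2 | evidence) = 0.05104 / 0.18073 ≈ 0.282
P(batch 3 | evidence) = 0.0056 / 0.18073 ≈ 0.031
P(batch 4 | evidence) = 0.078474 / 0.18073 ≈ 0.434
P(batch 5 | evidence) = 0.021672 / 0.18073 ≈ 0.120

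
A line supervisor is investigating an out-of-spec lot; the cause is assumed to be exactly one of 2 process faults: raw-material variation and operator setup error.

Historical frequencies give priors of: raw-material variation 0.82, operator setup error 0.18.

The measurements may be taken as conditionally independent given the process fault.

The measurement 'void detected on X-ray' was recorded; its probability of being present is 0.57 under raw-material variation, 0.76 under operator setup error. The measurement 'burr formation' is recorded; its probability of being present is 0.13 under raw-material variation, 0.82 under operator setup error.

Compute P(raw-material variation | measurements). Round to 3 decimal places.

0.351

By Bayes' rule with conditional independence, the unnormalized weight for each hypothesis is prior × ∏ likelihoods:
  raw-material variation: 0.82 × 0.57 × 0.13 = 0.060762
  operator setup error: 0.18 × 0.76 × 0.82 = 0.11218
Marginal likelihood of the evidence = 0.17294.
P(raw-material variation | evidence) = 0.060762 / 0.17294 ≈ 0.351.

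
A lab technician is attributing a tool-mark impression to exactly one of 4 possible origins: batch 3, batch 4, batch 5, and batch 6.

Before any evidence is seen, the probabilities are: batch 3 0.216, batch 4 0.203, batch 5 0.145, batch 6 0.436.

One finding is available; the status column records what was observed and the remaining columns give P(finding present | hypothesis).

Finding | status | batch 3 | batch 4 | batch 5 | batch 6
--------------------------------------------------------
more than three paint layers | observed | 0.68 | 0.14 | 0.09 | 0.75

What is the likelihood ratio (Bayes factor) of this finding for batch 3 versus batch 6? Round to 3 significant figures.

0.907

The Bayes factor is the ratio of the two likelihoods.
  batch 3: 0.68
  batch 6: 0.75
Bayes factor = 0.68 / 0.75 ≈ 0.907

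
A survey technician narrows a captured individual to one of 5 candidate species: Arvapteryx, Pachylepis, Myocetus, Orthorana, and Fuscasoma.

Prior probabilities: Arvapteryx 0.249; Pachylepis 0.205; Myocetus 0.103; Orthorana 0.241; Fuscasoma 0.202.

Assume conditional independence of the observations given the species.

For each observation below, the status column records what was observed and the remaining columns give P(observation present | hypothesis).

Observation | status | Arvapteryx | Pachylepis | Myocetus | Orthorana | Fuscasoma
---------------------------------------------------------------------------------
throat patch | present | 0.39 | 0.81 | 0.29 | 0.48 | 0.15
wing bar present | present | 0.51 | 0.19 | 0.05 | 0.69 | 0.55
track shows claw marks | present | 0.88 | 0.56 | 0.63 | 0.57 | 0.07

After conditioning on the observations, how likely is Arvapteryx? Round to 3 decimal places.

Multiply each prior by the joint likelihood of the evidence pattern:
  Arvapteryx: 0.249 × 0.39 × 0.51 × 0.88 = 0.043583
  Pachylepis: 0.205 × 0.81 × 0.19 × 0.56 = 0.017668
  Myocetus: 0.103 × 0.29 × 0.05 × 0.63 = 0.00094091
  Orthorana: 0.241 × 0.48 × 0.69 × 0.57 = 0.045497
  Fuscasoma: 0.202 × 0.15 × 0.55 × 0.07 = 0.0011666
Marginal likelihood of the evidence = 0.10886.
P(Arvapteryx | evidence) = 0.043583 / 0.10886 ≈ 0.400.

0.400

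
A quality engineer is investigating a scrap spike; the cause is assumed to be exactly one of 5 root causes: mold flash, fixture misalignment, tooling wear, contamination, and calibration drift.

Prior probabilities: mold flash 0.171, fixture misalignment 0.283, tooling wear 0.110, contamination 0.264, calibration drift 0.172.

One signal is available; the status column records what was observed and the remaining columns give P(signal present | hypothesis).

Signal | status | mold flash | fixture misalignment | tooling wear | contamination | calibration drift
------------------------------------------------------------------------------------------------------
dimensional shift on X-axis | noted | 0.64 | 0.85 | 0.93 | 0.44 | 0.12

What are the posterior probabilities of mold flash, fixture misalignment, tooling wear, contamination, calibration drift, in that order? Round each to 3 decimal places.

0.186, 0.408, 0.174, 0.197, 0.035

For each hypothesis, the unnormalized posterior weight is prior × likelihood:
  mold flash: 0.171 × 0.64 = 0.10944
  fixture misalignment: 0.283 × 0.85 = 0.24055
  tooling wear: 0.110 × 0.93 = 0.1023
  contamination: 0.264 × 0.44 = 0.11616
  calibration drift: 0.172 × 0.12 = 0.02064
Normalizing constant Z = 0.10944 + 0.24055 + 0.1023 + 0.11616 + 0.02064 = 0.58909.
P(mold flash | evidence) = 0.10944 / 0.58909 ≈ 0.186
P(fixture misalignment | evidence) = 0.24055 / 0.58909 ≈ 0.408
P(tooling wear | evidence) = 0.1023 / 0.58909 ≈ 0.174
P(contamination | evidence) = 0.11616 / 0.58909 ≈ 0.197
P(calibration drift | evidence) = 0.02064 / 0.58909 ≈ 0.035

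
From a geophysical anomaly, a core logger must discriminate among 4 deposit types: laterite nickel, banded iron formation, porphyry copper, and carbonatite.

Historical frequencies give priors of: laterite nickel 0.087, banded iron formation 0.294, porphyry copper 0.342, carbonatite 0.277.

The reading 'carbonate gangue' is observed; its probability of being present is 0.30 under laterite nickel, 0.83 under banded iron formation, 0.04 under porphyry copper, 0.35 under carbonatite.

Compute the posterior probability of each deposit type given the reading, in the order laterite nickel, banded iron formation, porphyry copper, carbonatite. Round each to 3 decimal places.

0.069, 0.641, 0.036, 0.255

For each hypothesis, the unnormalized posterior weight is prior × likelihood:
  laterite nickel: 0.087 × 0.30 = 0.0261
  banded iron formation: 0.294 × 0.83 = 0.24402
  porphyry copper: 0.342 × 0.04 = 0.01368
  carbonatite: 0.277 × 0.35 = 0.09695
Marginal likelihood of the evidence = 0.38075.
P(laterite nickel | evidence) = 0.0261 / 0.38075 ≈ 0.069
P(banded iron formation | evidence) = 0.24402 / 0.38075 ≈ 0.641
P(porphyry copper | evidence) = 0.01368 / 0.38075 ≈ 0.036
P(carbonatite | evidence) = 0.09695 / 0.38075 ≈ 0.255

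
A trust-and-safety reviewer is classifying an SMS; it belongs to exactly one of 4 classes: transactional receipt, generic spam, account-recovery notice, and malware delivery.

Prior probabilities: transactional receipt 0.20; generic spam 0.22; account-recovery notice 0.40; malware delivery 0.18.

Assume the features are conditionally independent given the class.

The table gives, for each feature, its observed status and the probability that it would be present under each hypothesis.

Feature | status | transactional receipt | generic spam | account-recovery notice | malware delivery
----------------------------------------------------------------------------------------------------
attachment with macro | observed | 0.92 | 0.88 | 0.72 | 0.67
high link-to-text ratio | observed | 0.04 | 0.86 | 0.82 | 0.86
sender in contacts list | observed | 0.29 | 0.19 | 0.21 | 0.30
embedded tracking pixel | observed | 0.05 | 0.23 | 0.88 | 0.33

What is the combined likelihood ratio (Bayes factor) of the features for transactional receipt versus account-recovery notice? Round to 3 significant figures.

The Bayes factor is the ratio of the joint likelihoods of the feature pattern under the two hypotheses.
  transactional receipt: 0.92 × 0.04 × 0.29 × 0.05 = 0.0005336
  account-recovery notice: 0.72 × 0.82 × 0.21 × 0.88 = 0.10911
Bayes factor = 0.0005336 / 0.10911 ≈ 0.00489

0.00489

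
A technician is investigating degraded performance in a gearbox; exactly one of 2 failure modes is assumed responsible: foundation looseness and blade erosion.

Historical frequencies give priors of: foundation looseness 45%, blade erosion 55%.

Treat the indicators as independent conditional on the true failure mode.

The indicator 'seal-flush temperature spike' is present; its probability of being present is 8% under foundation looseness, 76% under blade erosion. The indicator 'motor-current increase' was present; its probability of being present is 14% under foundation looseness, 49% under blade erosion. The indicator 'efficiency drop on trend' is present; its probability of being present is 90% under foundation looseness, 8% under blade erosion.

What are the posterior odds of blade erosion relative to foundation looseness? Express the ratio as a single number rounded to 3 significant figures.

Unnormalized posterior weight (prior times the indicator likelihoods) for each of the two hypotheses:
  blade erosion: 0.55 × 0.76 × 0.49 × 0.08 = 0.016386
  foundation looseness: 0.45 × 0.08 × 0.14 × 0.90 = 0.004536
Posterior odds = 0.016386 / 0.004536 ≈ 3.61.

3.61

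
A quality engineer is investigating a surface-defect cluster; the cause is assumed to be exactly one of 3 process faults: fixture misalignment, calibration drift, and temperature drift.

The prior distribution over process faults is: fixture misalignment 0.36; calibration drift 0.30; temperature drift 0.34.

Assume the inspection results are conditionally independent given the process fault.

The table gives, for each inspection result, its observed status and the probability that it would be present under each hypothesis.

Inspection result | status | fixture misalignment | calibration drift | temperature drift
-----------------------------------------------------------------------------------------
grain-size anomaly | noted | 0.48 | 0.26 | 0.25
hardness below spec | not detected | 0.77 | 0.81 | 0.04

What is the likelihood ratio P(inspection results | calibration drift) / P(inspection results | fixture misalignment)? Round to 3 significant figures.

Take the product of per-inspection result likelihoods under each hypothesis (using 1 − P(present | H) for each absent inspection result), then divide.
  calibration drift: 0.26 × (1 − 0.81) = 0.0494
  fixture misalignment: 0.48 × (1 − 0.77) = 0.1104
Bayes factor = 0.0494 / 0.1104 ≈ 0.447

0.447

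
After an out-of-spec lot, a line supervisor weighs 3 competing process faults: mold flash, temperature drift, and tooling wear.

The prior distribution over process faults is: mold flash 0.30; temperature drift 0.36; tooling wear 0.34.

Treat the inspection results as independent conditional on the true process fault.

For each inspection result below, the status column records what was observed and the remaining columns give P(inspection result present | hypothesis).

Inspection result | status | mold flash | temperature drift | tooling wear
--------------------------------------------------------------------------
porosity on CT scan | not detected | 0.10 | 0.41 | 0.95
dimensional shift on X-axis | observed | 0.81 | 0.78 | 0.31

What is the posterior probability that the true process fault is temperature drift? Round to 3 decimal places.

For each hypothesis, the unnormalized posterior weight is prior × product of the inspection result likelihoods (using 1 − P(present | H) for each absent inspection result):
  mold flash: 0.30 × (1 − 0.10) × 0.81 = 0.2187
  temperature drift: 0.36 × (1 − 0.41) × 0.78 = 0.16567
  tooling wear: 0.34 × (1 − 0.95) × 0.31 = 0.00527
Normalizing constant Z = 0.2187 + 0.16567 + 0.00527 = 0.38964.
P(temperature drift | evidence) = 0.16567 / 0.38964 ≈ 0.425.

0.425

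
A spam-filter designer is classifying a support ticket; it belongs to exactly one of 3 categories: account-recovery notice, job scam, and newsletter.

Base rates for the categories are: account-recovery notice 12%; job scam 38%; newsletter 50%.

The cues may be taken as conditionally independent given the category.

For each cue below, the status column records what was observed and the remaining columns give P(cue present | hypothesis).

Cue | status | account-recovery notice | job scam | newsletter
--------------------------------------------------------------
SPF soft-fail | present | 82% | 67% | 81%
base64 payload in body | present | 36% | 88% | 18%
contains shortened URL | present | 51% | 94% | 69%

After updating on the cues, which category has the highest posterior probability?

job scam

Multiply each prior by the joint likelihood of the cue pattern:
  account-recovery notice: 0.12 × 0.82 × 0.36 × 0.51 = 0.018066
  job scam: 0.38 × 0.67 × 0.88 × 0.94 = 0.21061
  newsletter: 0.50 × 0.81 × 0.18 × 0.69 = 0.050301
Marginal likelihood of the evidence = 0.27897.
P(account-recovery notice | evidence) ≈ 0.018066 / 0.27897 ≈ 0.065
P(job scam | evidence) ≈ 0.21061 / 0.27897 ≈ 0.755
P(newsletter | evidence) ≈ 0.050301 / 0.27897 ≈ 0.180
The largest is 0.755, so job scam is most probable.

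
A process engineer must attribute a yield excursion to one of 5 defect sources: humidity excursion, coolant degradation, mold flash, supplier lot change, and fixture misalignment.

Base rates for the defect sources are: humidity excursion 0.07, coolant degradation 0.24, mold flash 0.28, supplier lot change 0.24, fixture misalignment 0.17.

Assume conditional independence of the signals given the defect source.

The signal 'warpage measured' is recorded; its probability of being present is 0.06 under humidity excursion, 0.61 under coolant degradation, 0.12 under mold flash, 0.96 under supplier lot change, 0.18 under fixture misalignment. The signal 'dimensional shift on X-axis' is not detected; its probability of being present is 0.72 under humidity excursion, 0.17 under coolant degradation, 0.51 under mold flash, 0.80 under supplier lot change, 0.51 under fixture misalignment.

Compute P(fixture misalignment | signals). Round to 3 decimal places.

0.075

Multiply each prior by the joint likelihood of the signal pattern (using 1 − P(present | H) for each absent signal):
  humidity excursion: 0.07 × 0.06 × (1 − 0.72) = 0.001176
  coolant degradation: 0.24 × 0.61 × (1 − 0.17) = 0.12151
  mold flash: 0.28 × 0.12 × (1 − 0.51) = 0.016464
  supplier lot change: 0.24 × 0.96 × (1 − 0.80) = 0.04608
  fixture misalignment: 0.17 × 0.18 × (1 − 0.51) = 0.014994
The unnormalized weights sum to 0.20023.
P(fixture misalignment | evidence) = 0.014994 / 0.20023 ≈ 0.075.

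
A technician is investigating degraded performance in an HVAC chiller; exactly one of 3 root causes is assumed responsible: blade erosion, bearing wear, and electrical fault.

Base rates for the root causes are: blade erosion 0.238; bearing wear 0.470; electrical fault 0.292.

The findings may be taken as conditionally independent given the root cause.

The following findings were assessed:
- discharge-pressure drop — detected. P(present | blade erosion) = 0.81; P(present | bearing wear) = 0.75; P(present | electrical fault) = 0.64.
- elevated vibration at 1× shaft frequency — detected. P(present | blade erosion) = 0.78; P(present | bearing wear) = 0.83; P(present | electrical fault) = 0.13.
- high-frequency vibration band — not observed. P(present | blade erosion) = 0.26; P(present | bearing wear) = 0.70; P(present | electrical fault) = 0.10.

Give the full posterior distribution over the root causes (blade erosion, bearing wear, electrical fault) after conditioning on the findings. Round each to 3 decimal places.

For each hypothesis, the unnormalized posterior weight is prior × product of the finding likelihoods (using 1 − P(present | H) for each absent finding):
  blade erosion: 0.238 × 0.81 × 0.78 × (1 − 0.26) = 0.11127
  bearing wear: 0.470 × 0.75 × 0.83 × (1 − 0.70) = 0.087773
  electrical fault: 0.292 × 0.64 × 0.13 × (1 − 0.10) = 0.021865
Normalizing constant Z = 0.11127 + 0.087773 + 0.021865 = 0.22091.
P(blade erosion | evidence) = 0.11127 / 0.22091 ≈ 0.504
P(bearing wear | evidence) = 0.087773 / 0.22091 ≈ 0.397
P(electrical fault | evidence) = 0.021865 / 0.22091 ≈ 0.099

0.504, 0.397, 0.099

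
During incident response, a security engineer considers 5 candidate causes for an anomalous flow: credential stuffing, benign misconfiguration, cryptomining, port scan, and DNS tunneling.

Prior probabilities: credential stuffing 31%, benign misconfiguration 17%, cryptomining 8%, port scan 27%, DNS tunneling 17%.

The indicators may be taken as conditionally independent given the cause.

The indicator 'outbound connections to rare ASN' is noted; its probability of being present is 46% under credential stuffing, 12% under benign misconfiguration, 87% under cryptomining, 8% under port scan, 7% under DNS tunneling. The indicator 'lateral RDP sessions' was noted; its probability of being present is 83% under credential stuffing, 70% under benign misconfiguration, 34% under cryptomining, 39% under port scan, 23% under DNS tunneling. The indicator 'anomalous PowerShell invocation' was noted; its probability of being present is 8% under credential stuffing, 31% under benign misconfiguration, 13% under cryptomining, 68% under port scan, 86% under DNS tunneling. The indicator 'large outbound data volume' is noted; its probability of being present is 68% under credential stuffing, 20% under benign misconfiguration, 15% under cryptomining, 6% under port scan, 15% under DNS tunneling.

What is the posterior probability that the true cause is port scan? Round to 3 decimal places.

0.041

Multiply each prior by the joint likelihood of the indicator pattern:
  credential stuffing: 0.31 × 0.46 × 0.83 × 0.08 × 0.68 = 0.0064387
  benign misconfiguration: 0.17 × 0.12 × 0.70 × 0.31 × 0.20 = 0.00088536
  cryptomining: 0.08 × 0.87 × 0.34 × 0.13 × 0.15 = 0.00046145
  port scan: 0.27 × 0.08 × 0.39 × 0.68 × 0.06 = 0.0003437
  DNS tunneling: 0.17 × 0.07 × 0.23 × 0.86 × 0.15 = 0.00035307
The unnormalized weights sum to 0.0084823.
P(port scan | evidence) = 0.0003437 / 0.0084823 ≈ 0.041.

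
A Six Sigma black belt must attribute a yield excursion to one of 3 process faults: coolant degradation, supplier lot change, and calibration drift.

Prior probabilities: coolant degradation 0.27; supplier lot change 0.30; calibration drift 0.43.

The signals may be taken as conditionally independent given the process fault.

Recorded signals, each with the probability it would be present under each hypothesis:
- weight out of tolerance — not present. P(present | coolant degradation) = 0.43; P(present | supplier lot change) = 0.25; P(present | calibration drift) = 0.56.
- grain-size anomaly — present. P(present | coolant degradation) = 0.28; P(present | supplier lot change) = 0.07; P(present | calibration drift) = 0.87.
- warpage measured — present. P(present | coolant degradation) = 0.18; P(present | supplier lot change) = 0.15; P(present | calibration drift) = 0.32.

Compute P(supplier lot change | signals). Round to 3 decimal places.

By Bayes' rule with conditional independence, the unnormalized weight for each hypothesis is prior × ∏ likelihoods (using 1 − P(present | H) for each absent signal):
  coolant degradation: 0.27 × (1 − 0.43) × 0.28 × 0.18 = 0.0077566
  supplier lot change: 0.30 × (1 − 0.25) × 0.07 × 0.15 = 0.0023625
  calibration drift: 0.43 × (1 − 0.56) × 0.87 × 0.32 = 0.052673
Normalizing constant Z = 0.0077566 + 0.0023625 + 0.052673 = 0.062792.
P(supplier lot change | evidence) = 0.0023625 / 0.062792 ≈ 0.038.

0.038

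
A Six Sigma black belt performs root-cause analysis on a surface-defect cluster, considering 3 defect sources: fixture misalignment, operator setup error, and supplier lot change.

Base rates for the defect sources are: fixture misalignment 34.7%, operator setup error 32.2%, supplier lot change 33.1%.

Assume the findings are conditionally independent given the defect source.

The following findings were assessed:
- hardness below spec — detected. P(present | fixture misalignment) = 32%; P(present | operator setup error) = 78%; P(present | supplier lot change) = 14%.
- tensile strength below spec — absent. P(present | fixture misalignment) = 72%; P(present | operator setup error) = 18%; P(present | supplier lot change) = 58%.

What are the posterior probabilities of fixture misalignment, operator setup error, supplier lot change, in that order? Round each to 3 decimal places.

0.121, 0.803, 0.076

Multiply each prior by the joint likelihood of the evidence pattern (using 1 − P(present | H) for each absent finding):
  fixture misalignment: 0.347 × 0.32 × (1 − 0.72) = 0.031091
  operator setup error: 0.322 × 0.78 × (1 − 0.18) = 0.20595
  supplier lot change: 0.331 × 0.14 × (1 − 0.58) = 0.019463
The unnormalized weights sum to 0.25651.
P(fixture misalignment | evidence) = 0.031091 / 0.25651 ≈ 0.121
P(operator setup error | evidence) = 0.20595 / 0.25651 ≈ 0.803
P(supplier lot change | evidence) = 0.019463 / 0.25651 ≈ 0.076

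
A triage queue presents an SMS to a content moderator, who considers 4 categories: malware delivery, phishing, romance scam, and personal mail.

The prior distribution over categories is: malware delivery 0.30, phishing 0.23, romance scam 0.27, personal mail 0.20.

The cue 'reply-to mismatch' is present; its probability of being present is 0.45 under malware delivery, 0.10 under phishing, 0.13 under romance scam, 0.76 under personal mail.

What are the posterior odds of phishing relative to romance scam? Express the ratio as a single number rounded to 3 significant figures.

Unnormalized posterior weight (prior times the cue likelihood) for each of the two hypotheses:
  phishing: 0.23 × 0.10 = 0.023
  romance scam: 0.27 × 0.13 = 0.0351
Odds(phishing : romance scam) = 0.023 / 0.0351 ≈ 0.655.

0.655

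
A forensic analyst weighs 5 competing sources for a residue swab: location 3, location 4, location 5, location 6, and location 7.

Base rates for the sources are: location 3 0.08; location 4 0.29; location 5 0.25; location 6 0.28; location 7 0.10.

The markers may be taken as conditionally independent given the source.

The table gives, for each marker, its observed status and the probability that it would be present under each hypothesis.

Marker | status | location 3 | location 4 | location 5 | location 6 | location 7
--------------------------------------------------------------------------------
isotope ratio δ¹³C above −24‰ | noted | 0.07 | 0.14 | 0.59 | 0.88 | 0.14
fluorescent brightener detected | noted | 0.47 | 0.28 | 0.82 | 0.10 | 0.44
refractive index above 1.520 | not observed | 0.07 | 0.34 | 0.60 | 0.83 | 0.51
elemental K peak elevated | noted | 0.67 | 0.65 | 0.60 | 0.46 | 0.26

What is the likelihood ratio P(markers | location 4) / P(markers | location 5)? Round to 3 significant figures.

The Bayes factor is the ratio of the joint likelihoods of the marker pattern under the two hypotheses (using 1 − P(present | H) for each absent marker).
  location 4: 0.14 × 0.28 × (1 − 0.34) × 0.65 = 0.016817
  location 5: 0.59 × 0.82 × (1 − 0.60) × 0.60 = 0.11611
Bayes factor = 0.016817 / 0.11611 ≈ 0.145

0.145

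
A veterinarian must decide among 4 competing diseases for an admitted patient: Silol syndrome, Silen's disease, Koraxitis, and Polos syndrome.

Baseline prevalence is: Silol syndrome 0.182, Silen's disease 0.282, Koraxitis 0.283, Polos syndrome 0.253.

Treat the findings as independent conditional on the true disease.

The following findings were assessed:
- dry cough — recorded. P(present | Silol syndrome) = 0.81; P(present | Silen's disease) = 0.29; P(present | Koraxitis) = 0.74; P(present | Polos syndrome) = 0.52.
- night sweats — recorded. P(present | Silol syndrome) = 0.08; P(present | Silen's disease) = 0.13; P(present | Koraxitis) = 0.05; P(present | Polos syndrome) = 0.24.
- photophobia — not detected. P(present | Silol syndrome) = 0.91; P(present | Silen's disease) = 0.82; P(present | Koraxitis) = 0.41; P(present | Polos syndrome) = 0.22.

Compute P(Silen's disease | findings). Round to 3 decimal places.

Multiply each prior by the joint likelihood of the evidence pattern (using 1 − P(present | H) for each absent finding):
  Silol syndrome: 0.182 × 0.81 × 0.08 × (1 − 0.91) = 0.0010614
  Silen's disease: 0.282 × 0.29 × 0.13 × (1 − 0.82) = 0.0019137
  Koraxitis: 0.283 × 0.74 × 0.05 × (1 − 0.41) = 0.0061779
  Polos syndrome: 0.253 × 0.52 × 0.24 × (1 − 0.22) = 0.024628
Normalizing constant Z = 0.0010614 + 0.0019137 + 0.0061779 + 0.024628 = 0.033781.
P(Silen's disease | evidence) = 0.0019137 / 0.033781 ≈ 0.057.

0.057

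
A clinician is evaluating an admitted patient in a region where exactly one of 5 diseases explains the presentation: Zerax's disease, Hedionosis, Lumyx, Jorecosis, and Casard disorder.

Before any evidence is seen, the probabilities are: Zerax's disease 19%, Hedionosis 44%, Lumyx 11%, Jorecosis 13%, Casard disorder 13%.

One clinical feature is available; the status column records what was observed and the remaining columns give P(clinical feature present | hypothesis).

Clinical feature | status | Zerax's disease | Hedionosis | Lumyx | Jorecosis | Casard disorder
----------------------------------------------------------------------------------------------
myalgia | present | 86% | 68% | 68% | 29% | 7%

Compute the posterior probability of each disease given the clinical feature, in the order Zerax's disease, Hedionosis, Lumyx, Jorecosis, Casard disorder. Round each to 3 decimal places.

By Bayes' rule, the unnormalized weight for each hypothesis is prior × likelihood:
  Zerax's disease: 0.19 × 0.86 = 0.1634
  Hedionosis: 0.44 × 0.68 = 0.2992
  Lumyx: 0.11 × 0.68 = 0.0748
  Jorecosis: 0.13 × 0.29 = 0.0377
  Casard disorder: 0.13 × 0.07 = 0.0091
Marginal likelihood of the evidence = 0.5842.
P(Zerax's disease | evidence) = 0.1634 / 0.5842 ≈ 0.280
P(Hedionosis | evidence) = 0.2992 / 0.5842 ≈ 0.512
P(Lumyx | evidence) = 0.0748 / 0.5842 ≈ 0.128
P(Jorecosis | evidence) = 0.0377 / 0.5842 ≈ 0.065
P(Casard disorder | evidence) = 0.0091 / 0.5842 ≈ 0.016

0.280, 0.512, 0.128, 0.065, 0.016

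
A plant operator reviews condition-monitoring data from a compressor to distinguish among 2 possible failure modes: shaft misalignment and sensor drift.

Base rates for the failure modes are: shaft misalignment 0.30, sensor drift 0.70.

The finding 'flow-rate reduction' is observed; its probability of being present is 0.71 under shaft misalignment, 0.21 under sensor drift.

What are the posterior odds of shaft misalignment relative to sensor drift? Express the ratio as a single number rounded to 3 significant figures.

Unnormalized posterior weight (prior times the finding likelihood) for each of the two hypotheses:
  shaft misalignment: 0.30 × 0.71 = 0.213
  sensor drift: 0.70 × 0.21 = 0.147
Posterior odds = 0.213 / 0.147 ≈ 1.45.

1.45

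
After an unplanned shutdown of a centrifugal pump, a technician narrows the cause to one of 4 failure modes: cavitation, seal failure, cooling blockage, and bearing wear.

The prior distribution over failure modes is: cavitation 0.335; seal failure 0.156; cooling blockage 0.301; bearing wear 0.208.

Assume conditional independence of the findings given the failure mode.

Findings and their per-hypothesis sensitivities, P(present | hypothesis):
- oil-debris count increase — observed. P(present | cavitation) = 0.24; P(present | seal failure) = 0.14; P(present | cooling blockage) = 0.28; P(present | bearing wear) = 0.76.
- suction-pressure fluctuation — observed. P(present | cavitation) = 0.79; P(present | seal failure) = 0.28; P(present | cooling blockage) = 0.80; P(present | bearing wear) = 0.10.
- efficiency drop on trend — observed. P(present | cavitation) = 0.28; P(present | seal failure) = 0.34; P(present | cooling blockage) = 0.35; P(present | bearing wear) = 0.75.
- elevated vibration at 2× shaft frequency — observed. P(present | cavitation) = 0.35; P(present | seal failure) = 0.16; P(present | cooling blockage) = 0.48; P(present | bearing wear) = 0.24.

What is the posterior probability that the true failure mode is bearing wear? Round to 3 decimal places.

0.137

Multiply each prior by the joint likelihood of the evidence pattern:
  cavitation: 0.335 × 0.24 × 0.79 × 0.28 × 0.35 = 0.0062246
  seal failure: 0.156 × 0.14 × 0.28 × 0.34 × 0.16 = 0.00033267
  cooling blockage: 0.301 × 0.28 × 0.80 × 0.35 × 0.48 = 0.011327
  bearing wear: 0.208 × 0.76 × 0.10 × 0.75 × 0.24 = 0.0028454
Normalizing constant Z = 0.0062246 + 0.00033267 + 0.011327 + 0.0028454 = 0.02073.
P(bearing wear | evidence) = 0.0028454 / 0.02073 ≈ 0.137.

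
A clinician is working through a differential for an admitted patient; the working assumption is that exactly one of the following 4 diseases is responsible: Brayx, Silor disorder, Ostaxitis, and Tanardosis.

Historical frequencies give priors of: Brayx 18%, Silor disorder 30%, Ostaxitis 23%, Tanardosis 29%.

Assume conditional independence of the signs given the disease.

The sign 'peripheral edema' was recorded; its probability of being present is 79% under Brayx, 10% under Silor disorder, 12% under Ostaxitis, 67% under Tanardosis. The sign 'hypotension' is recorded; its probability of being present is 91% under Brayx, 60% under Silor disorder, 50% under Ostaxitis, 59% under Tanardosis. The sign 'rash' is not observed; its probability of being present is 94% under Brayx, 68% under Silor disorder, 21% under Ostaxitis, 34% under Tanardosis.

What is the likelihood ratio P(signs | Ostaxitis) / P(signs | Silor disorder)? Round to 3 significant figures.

The Bayes factor is the ratio of the joint likelihoods of the sign pattern under the two hypotheses (using 1 − P(present | H) for each absent sign).
  Ostaxitis: 0.12 × 0.50 × (1 − 0.21) = 0.0474
  Silor disorder: 0.10 × 0.60 × (1 − 0.68) = 0.0192
Bayes factor = 0.0474 / 0.0192 ≈ 2.47

2.47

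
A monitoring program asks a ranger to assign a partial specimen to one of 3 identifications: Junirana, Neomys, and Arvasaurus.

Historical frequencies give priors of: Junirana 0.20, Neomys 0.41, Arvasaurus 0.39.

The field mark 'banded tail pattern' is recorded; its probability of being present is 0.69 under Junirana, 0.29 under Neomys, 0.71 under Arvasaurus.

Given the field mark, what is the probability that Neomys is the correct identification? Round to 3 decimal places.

0.223

For each hypothesis, the unnormalized posterior weight is prior × likelihood:
  Junirana: 0.20 × 0.69 = 0.138
  Neomys: 0.41 × 0.29 = 0.1189
  Arvasaurus: 0.39 × 0.71 = 0.2769
Marginal likelihood of the evidence = 0.5338.
P(Neomys | evidence) = 0.1189 / 0.5338 ≈ 0.223.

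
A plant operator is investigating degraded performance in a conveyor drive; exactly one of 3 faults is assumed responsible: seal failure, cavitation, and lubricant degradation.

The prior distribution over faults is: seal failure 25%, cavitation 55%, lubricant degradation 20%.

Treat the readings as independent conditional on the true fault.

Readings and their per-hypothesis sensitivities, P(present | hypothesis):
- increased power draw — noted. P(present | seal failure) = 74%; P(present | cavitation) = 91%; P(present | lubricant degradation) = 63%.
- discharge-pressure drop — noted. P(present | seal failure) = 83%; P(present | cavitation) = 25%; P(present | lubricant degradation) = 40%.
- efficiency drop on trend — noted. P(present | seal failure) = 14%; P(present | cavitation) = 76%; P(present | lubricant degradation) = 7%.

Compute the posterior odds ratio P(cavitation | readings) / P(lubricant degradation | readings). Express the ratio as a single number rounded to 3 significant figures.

27.0

The normalizing constant cancels in an odds ratio, so compute prior × likelihood for the two hypotheses only:
  cavitation: 0.55 × 0.91 × 0.25 × 0.76 = 0.095095
  lubricant degradation: 0.20 × 0.63 × 0.40 × 0.07 = 0.003528
Odds(cavitation : lubricant degradation) = 0.095095 / 0.003528 ≈ 27.0.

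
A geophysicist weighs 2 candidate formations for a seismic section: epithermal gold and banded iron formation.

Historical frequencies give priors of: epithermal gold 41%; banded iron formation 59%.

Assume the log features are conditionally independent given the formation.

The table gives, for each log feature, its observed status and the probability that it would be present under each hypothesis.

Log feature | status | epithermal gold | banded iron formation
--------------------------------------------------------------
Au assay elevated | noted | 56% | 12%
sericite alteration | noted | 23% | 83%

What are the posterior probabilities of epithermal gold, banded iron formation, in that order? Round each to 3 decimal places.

Multiply each prior by the joint likelihood of the log feature pattern:
  epithermal gold: 0.41 × 0.56 × 0.23 = 0.052808
  banded iron formation: 0.59 × 0.12 × 0.83 = 0.058764
Normalizing constant Z = 0.052808 + 0.058764 = 0.11157.
P(epithermal gold | evidence) = 0.052808 / 0.11157 ≈ 0.473
P(banded iron formation | evidence) = 0.058764 / 0.11157 ≈ 0.527

0.473, 0.527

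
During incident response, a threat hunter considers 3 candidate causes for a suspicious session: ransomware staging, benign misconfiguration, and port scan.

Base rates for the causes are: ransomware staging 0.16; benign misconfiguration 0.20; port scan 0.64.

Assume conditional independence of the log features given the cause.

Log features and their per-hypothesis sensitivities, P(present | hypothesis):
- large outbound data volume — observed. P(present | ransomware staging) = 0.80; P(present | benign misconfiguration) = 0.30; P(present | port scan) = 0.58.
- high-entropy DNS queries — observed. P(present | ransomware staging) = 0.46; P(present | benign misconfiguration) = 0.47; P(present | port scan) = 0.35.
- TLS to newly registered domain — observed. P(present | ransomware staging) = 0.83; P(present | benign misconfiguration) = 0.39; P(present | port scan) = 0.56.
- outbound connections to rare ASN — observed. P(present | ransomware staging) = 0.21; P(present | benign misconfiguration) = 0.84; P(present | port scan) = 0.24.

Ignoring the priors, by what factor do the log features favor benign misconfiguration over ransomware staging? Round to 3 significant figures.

0.720

Joint likelihood of the log feature pattern under each hypothesis:
  benign misconfiguration: 0.30 × 0.47 × 0.39 × 0.84 = 0.046192
  ransomware staging: 0.80 × 0.46 × 0.83 × 0.21 = 0.064142
Bayes factor = 0.046192 / 0.064142 ≈ 0.720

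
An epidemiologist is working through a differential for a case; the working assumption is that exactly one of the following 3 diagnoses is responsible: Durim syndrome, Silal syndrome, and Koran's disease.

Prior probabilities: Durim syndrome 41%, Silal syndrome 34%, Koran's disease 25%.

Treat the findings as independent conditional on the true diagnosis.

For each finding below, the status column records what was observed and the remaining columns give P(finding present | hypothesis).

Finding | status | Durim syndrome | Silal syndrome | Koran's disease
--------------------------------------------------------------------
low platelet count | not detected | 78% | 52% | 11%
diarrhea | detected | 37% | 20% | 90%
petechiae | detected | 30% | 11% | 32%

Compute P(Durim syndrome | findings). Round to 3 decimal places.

For each hypothesis, the unnormalized posterior weight is prior × product of the finding likelihoods (using 1 − P(present | H) for each absent finding):
  Durim syndrome: 0.41 × (1 − 0.78) × 0.37 × 0.30 = 0.010012
  Silal syndrome: 0.34 × (1 − 0.52) × 0.20 × 0.11 = 0.0035904
  Koran's disease: 0.25 × (1 − 0.11) × 0.90 × 0.32 = 0.06408
The unnormalized weights sum to 0.077683.
P(Durim syndrome | evidence) = 0.010012 / 0.077683 ≈ 0.129.

0.129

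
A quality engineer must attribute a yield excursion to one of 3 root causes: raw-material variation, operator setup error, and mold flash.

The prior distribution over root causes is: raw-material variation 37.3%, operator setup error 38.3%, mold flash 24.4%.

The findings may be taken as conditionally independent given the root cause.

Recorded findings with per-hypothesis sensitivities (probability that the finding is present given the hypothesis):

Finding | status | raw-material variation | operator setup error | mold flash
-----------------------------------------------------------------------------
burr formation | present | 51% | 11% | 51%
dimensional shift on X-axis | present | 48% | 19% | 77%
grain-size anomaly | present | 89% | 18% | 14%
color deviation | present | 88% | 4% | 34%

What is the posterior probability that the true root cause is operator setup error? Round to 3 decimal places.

0.001

Multiply each prior by the joint likelihood of the evidence pattern:
  raw-material variation: 0.373 × 0.51 × 0.48 × 0.89 × 0.88 = 0.071514
  operator setup error: 0.383 × 0.11 × 0.19 × 0.18 × 0.04 = 5.7634e-05
  mold flash: 0.244 × 0.51 × 0.77 × 0.14 × 0.34 = 0.004561
The unnormalized weights sum to 0.076133.
P(operator setup error | evidence) = 5.7634e-05 / 0.076133 ≈ 0.001.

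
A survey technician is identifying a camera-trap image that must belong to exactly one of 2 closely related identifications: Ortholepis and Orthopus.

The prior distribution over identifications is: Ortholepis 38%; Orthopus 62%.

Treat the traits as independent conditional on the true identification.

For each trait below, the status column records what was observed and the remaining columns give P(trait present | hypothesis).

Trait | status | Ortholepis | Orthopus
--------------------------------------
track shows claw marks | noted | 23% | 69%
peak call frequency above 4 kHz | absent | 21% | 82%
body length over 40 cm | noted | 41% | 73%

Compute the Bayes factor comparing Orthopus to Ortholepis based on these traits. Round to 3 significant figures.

1.22

Joint likelihood of the trait pattern under each hypothesis (using 1 − P(present | H) for each absent trait):
  Orthopus: 0.69 × (1 − 0.82) × 0.73 = 0.090666
  Ortholepis: 0.23 × (1 − 0.21) × 0.41 = 0.074497
Bayes factor = 0.090666 / 0.074497 ≈ 1.22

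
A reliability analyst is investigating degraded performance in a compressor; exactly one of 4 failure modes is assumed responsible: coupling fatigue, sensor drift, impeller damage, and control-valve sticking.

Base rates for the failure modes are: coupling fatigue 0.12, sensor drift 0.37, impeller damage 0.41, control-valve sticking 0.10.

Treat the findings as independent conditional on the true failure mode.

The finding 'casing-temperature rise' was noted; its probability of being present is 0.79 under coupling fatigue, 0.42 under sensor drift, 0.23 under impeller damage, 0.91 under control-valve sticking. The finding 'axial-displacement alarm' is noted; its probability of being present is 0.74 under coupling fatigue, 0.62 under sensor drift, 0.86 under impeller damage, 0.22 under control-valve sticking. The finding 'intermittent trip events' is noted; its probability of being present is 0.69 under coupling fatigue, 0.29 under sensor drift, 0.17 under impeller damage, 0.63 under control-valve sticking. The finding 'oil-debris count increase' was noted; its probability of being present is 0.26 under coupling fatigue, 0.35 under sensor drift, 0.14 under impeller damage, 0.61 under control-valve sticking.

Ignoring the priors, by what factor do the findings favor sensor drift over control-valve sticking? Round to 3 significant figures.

0.344

The Bayes factor is the ratio of the joint likelihoods of the evidence pattern under the two hypotheses.
  sensor drift: 0.42 × 0.62 × 0.29 × 0.35 = 0.026431
  control-valve sticking: 0.91 × 0.22 × 0.63 × 0.61 = 0.076937
Bayes factor = 0.026431 / 0.076937 ≈ 0.344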